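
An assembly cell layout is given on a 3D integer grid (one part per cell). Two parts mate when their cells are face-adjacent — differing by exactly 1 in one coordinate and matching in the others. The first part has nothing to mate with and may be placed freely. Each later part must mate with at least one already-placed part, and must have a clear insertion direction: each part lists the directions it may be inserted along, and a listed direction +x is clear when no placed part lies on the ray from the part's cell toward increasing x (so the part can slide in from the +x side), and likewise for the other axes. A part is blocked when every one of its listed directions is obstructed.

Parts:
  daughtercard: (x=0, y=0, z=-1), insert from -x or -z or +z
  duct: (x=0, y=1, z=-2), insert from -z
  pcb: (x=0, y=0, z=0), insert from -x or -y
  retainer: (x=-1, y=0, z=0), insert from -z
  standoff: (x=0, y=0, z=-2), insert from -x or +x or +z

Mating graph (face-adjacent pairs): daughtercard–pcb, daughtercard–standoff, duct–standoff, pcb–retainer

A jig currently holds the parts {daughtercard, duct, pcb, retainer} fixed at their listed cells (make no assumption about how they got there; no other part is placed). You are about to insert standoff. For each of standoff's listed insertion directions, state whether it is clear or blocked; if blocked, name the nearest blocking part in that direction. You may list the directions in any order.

+x: clear; +z: blocked by daughtercard; -x: clear

-x: ray from standoff(0, 0, -2) has no placed part ⇒ clear
+x: ray from standoff(0, 0, -2) has no placed part ⇒ clear
+z: nearest on ray is daughtercard@(0, 0, -1) ⇒ blocked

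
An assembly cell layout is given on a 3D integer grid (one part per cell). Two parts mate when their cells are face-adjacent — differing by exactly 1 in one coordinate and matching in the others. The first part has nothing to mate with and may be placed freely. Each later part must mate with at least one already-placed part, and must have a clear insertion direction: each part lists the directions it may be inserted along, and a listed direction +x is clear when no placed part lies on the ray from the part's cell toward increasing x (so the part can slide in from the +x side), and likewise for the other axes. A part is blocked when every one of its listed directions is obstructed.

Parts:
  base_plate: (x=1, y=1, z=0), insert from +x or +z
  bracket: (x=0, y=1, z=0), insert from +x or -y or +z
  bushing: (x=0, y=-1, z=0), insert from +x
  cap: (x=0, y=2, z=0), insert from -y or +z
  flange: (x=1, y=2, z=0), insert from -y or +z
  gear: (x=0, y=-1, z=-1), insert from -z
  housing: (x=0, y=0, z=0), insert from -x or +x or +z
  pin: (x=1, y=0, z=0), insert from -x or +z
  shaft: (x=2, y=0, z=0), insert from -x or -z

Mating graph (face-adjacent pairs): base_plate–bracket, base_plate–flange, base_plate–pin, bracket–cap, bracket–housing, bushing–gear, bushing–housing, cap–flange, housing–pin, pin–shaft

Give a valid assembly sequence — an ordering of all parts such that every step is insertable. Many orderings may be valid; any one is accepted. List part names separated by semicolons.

housing; bushing; pin; shaft; bracket; cap; flange; base_plate; gear

1. housing@(0, 0, 0) [-x clear] — {housing}
2. bushing@(0, -1, 0) [+x clear] — {bushing, housing}
3. pin@(1, 0, 0) [+z clear] — {bushing, housing, pin}
4. shaft@(2, 0, 0) [-z clear] — {bushing, housing, pin, shaft}
5. bracket@(0, 1, 0) [+x clear] — {bracket, bushing, housing, pin, shaft}
6. cap@(0, 2, 0) [+z clear] — {bracket, bushing, cap, housing, pin, shaft}
7. flange@(1, 2, 0) [+z clear] — {bracket, bushing, cap, flange, housing, pin, shaft}
8. base_plate@(1, 1, 0) [+x clear] — {base_plate, bracket, bushing, cap, flange, housing, pin, shaft}
9. gear@(0, -1, -1) [-z clear] — {base_plate, bracket, bushing, cap, flange, gear, housing, pin, shaft}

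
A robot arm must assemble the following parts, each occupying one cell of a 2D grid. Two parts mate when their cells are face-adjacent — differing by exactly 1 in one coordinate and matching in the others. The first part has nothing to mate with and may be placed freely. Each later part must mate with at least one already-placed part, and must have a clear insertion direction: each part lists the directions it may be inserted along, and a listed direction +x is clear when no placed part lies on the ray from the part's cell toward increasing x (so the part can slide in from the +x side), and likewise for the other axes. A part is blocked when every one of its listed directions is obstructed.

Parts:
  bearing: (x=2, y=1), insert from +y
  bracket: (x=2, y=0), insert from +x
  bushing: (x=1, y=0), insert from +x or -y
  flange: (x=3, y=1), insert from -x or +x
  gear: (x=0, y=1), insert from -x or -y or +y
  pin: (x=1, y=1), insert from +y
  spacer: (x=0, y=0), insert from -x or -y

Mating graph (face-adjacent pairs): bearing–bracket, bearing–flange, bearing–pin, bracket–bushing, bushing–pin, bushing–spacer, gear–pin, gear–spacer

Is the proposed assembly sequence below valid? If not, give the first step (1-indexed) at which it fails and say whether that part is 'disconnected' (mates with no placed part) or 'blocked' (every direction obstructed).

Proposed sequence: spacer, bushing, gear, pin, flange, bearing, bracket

1. spacer@(0, 0) [-x clear] — {spacer}
2. bushing@(1, 0) [+x clear] — {bushing, spacer}
3. gear@(0, 1) [-x clear] — {bushing, gear, spacer}
4. pin@(1, 1) [+y clear] — {bushing, gear, pin, spacer}
5. flange@(3, 1) — no placed neighbour ⇒ disconnected

Invalid at step 5 (disconnected)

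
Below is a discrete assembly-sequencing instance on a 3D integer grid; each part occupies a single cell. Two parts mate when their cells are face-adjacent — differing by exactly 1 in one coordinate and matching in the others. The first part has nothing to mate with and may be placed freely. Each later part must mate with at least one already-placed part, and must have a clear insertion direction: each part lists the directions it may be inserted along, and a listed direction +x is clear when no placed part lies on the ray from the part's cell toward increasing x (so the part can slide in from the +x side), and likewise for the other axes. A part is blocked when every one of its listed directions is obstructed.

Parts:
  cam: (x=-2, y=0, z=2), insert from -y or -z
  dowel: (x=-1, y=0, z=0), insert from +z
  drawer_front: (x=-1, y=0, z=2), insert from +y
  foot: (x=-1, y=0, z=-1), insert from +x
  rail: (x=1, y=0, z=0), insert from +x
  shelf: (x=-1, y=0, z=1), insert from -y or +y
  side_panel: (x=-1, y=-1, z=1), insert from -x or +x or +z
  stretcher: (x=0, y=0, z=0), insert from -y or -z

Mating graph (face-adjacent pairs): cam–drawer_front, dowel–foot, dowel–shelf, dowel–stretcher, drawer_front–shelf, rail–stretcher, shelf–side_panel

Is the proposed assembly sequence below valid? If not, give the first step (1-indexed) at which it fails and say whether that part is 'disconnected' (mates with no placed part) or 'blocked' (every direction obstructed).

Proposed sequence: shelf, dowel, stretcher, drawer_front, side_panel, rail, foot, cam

1. shelf@(-1, 0, 1) [-y clear] — {shelf}
2. dowel@(-1, 0, 0) — +z all obstructed ⇒ blocked

Invalid at step 2 (blocked)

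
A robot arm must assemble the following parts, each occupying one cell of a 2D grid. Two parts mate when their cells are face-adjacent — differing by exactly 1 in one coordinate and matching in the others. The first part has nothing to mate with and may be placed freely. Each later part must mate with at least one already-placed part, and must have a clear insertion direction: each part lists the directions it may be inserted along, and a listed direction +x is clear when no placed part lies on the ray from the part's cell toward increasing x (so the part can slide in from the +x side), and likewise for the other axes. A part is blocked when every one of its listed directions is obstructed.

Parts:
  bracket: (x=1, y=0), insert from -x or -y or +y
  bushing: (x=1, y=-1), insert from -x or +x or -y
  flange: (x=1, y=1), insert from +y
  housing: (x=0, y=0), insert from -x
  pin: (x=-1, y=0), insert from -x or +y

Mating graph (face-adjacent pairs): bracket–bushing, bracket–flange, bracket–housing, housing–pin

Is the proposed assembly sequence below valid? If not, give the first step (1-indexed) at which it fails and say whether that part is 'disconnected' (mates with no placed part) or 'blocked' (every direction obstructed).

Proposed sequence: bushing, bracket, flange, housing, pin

1. bushing@(1, -1) [-x clear] — {bushing}
2. bracket@(1, 0) [-x clear] — {bracket, bushing}
3. flange@(1, 1) [+y clear] — {bracket, bushing, flange}
4. housing@(0, 0) [-x clear] — {bracket, bushing, flange, housing}
5. pin@(-1, 0) [-x clear] — {bracket, bushing, flange, housing, pin}

Valid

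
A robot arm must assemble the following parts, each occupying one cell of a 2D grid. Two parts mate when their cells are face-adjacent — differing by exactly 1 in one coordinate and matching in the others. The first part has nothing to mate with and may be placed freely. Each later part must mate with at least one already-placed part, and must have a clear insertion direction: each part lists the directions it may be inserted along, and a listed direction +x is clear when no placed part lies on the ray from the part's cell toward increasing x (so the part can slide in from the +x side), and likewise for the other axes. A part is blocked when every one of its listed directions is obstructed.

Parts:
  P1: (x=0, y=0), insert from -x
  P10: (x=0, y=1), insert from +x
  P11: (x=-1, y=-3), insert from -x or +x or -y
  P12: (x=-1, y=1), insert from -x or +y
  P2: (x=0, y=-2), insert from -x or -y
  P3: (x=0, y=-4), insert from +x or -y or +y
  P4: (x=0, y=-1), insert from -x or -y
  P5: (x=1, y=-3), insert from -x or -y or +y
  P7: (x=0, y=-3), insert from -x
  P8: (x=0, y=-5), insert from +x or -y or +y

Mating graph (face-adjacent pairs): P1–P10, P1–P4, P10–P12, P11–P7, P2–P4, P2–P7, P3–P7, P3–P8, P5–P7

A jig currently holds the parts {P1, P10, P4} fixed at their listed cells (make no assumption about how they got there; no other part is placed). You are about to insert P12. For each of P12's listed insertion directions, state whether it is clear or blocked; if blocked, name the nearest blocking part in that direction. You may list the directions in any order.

-x: ray from P12(-1, 1) has no placed part ⇒ clear
+y: ray from P12(-1, 1) has no placed part ⇒ clear

+y: clear; -x: clear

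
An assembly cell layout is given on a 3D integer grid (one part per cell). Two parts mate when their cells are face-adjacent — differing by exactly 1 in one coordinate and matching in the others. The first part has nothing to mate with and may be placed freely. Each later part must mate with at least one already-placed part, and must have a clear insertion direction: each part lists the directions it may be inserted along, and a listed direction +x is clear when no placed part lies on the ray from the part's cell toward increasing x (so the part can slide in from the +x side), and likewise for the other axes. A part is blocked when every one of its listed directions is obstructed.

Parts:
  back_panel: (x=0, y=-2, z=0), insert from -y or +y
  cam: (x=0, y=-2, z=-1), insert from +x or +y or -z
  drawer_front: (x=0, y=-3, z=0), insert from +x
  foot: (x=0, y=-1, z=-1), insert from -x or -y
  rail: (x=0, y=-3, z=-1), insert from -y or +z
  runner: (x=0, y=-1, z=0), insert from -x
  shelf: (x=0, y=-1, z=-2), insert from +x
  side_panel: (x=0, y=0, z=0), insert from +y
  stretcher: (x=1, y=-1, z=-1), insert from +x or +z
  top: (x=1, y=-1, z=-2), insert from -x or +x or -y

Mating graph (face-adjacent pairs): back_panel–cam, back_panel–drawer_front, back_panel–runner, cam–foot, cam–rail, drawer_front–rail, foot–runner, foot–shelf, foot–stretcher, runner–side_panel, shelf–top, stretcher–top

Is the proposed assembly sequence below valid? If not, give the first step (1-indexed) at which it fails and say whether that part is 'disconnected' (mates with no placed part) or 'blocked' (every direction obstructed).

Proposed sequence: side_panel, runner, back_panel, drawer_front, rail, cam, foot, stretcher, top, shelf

Invalid at step 10 (blocked)

1. side_panel@(0, 0, 0) [+y clear] — {side_panel}
2. runner@(0, -1, 0) [-x clear] — {runner, side_panel}
3. back_panel@(0, -2, 0) [-y clear] — {back_panel, runner, side_panel}
4. drawer_front@(0, -3, 0) [+x clear] — {back_panel, drawer_front, runner, side_panel}
5. rail@(0, -3, -1) [-y clear] — {back_panel, drawer_front, rail, runner, side_panel}
6. cam@(0, -2, -1) [+x clear] — {back_panel, cam, drawer_front, rail, runner, side_panel}
7. foot@(0, -1, -1) [-x clear] — {back_panel, cam, drawer_front, foot, rail, runner, side_panel}
8. stretcher@(1, -1, -1) [+x clear] — {back_panel, cam, drawer_front, foot, rail, runner, side_panel, stretcher}
9. top@(1, -1, -2) [-x clear] — {back_panel, cam, drawer_front, foot, rail, runner, side_panel, stretcher, top}
10. shelf@(0, -1, -2) — +x all obstructed ⇒ blocked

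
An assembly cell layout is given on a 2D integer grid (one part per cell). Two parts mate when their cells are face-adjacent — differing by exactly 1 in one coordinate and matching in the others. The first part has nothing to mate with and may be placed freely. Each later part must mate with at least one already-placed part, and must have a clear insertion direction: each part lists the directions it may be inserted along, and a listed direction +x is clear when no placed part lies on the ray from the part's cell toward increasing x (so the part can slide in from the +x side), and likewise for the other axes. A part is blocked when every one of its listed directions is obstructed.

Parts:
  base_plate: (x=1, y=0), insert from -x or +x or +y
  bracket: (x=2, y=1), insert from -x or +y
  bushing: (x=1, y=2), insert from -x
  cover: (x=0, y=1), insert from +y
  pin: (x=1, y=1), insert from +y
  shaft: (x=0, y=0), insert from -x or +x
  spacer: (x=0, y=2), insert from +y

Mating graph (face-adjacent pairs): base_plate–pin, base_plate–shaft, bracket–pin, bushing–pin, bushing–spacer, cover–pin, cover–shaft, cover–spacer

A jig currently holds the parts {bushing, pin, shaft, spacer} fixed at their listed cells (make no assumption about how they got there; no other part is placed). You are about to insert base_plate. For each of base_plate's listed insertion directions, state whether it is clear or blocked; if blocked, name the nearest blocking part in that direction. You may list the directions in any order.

-x: nearest on ray is shaft@(0, 0) ⇒ blocked
+x: ray from base_plate(1, 0) has no placed part ⇒ clear
+y: nearest on ray is pin@(1, 1) ⇒ blocked

+x: clear; +y: blocked by pin; -x: blocked by shaft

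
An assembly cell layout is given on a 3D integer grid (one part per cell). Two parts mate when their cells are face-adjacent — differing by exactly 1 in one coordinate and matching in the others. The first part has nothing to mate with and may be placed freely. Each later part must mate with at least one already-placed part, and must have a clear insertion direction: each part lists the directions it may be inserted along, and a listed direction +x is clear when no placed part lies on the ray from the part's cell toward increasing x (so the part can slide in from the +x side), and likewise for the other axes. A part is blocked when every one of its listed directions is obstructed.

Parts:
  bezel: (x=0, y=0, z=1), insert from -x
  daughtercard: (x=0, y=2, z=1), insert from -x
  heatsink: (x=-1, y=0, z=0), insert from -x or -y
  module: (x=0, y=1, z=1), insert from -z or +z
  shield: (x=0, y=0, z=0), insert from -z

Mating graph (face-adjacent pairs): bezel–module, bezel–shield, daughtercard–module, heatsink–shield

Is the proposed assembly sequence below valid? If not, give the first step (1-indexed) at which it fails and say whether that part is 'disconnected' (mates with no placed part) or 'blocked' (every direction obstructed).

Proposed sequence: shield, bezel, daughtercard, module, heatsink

Invalid at step 3 (disconnected)

1. shield@(0, 0, 0) [-z clear] — {shield}
2. bezel@(0, 0, 1) [-x clear] — {bezel, shield}
3. daughtercard@(0, 2, 1) — no placed neighbour ⇒ disconnected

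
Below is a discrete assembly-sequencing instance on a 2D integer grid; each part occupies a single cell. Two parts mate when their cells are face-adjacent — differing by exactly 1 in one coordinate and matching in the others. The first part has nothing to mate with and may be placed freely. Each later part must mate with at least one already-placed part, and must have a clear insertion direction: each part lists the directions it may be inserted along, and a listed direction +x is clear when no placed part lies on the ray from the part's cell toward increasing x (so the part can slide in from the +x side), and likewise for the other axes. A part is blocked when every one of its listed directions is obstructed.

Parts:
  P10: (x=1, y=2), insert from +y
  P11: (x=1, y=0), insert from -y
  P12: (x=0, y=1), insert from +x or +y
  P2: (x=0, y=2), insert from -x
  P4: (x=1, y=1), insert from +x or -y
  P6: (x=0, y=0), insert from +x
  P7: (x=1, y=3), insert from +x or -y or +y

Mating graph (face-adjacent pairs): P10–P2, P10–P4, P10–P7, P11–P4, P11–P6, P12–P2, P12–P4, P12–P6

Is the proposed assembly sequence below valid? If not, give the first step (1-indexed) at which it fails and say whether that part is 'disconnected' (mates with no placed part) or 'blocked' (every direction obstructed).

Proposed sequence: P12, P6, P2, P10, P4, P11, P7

1. P12@(0, 1) [+x clear] — {P12}
2. P6@(0, 0) [+x clear] — {P12, P6}
3. P2@(0, 2) [-x clear] — {P12, P2, P6}
4. P10@(1, 2) [+y clear] — {P10, P12, P2, P6}
5. P4@(1, 1) [+x clear] — {P10, P12, P2, P4, P6}
6. P11@(1, 0) [-y clear] — {P10, P11, P12, P2, P4, P6}
7. P7@(1, 3) [+x clear] — {P10, P11, P12, P2, P4, P6, P7}

Valid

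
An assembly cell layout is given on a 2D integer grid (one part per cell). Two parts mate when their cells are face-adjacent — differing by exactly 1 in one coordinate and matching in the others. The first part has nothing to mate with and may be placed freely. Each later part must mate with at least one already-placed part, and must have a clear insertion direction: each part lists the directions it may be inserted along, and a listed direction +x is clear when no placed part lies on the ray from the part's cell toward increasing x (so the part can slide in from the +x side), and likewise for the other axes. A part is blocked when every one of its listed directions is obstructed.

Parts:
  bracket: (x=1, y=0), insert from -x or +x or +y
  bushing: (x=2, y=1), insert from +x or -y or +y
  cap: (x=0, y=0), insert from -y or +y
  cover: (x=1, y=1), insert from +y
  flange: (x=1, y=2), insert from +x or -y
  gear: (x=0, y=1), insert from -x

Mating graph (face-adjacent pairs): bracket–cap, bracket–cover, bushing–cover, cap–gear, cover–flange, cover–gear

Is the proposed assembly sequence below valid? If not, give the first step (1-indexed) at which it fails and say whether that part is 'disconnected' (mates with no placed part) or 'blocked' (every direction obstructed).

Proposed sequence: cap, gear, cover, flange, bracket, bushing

Valid

1. cap@(0, 0) [-y clear] — {cap}
2. gear@(0, 1) [-x clear] — {cap, gear}
3. cover@(1, 1) [+y clear] — {cap, cover, gear}
4. flange@(1, 2) [+x clear] — {cap, cover, flange, gear}
5. bracket@(1, 0) [+x clear] — {bracket, cap, cover, flange, gear}
6. bushing@(2, 1) [+x clear] — {bracket, bushing, cap, cover, flange, gear}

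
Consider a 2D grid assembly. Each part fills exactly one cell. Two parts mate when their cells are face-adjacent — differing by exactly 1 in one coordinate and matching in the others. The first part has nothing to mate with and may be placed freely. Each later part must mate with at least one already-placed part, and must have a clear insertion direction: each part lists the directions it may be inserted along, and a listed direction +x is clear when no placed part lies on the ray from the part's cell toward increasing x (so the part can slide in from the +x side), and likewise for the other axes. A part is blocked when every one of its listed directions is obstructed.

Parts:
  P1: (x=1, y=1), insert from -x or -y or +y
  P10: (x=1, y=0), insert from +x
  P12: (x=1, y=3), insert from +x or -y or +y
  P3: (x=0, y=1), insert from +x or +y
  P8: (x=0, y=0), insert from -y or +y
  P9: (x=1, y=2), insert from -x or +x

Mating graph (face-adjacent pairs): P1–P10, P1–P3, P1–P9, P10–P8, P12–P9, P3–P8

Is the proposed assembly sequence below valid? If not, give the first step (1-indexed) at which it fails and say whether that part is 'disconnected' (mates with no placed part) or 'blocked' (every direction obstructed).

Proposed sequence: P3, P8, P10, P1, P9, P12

1. P3@(0, 1) [+x clear] — {P3}
2. P8@(0, 0) [-y clear] — {P3, P8}
3. P10@(1, 0) [+x clear] — {P10, P3, P8}
4. P1@(1, 1) [+y clear] — {P1, P10, P3, P8}
5. P9@(1, 2) [-x clear] — {P1, P10, P3, P8, P9}
6. P12@(1, 3) [+x clear] — {P1, P10, P12, P3, P8, P9}

Valid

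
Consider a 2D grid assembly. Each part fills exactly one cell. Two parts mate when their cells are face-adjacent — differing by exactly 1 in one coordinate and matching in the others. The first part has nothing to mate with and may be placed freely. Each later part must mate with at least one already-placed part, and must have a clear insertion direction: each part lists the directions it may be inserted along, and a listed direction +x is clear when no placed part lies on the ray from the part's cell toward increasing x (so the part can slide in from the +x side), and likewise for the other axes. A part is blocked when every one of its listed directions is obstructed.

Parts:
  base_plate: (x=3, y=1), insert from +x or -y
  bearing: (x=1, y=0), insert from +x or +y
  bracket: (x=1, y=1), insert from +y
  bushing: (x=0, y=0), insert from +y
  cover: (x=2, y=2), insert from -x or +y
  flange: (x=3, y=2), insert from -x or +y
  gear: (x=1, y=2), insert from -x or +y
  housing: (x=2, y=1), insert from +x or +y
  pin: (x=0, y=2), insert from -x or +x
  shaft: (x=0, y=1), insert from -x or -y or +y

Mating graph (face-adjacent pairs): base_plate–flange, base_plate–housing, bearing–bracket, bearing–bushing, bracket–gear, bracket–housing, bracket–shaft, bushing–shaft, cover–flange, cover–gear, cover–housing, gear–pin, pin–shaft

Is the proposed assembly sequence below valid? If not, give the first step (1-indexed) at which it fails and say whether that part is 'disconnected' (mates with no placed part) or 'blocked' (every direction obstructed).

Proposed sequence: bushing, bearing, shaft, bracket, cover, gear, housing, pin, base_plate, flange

1. bushing@(0, 0) [+y clear] — {bushing}
2. bearing@(1, 0) [+x clear] — {bearing, bushing}
3. shaft@(0, 1) [-x clear] — {bearing, bushing, shaft}
4. bracket@(1, 1) [+y clear] — {bearing, bracket, bushing, shaft}
5. cover@(2, 2) — no placed neighbour ⇒ disconnected

Invalid at step 5 (disconnected)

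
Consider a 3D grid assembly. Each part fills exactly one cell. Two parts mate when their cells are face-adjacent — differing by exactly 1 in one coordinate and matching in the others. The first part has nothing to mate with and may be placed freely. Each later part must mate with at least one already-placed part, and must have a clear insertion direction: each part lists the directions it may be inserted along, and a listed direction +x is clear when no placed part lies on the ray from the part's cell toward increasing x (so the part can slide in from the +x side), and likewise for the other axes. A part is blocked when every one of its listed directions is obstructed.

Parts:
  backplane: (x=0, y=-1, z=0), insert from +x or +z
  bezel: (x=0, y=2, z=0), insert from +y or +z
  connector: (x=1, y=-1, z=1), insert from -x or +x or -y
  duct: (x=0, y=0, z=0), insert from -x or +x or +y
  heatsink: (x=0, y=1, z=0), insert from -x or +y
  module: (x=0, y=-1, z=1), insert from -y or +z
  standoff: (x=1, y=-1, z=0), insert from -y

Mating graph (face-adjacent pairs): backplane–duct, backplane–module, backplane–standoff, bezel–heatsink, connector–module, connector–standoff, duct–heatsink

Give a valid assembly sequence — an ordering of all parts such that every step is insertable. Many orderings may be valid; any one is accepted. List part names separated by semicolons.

bezel; heatsink; duct; backplane; module; connector; standoff

1. bezel@(0, 2, 0) [+y clear] — {bezel}
2. heatsink@(0, 1, 0) [-x clear] — {bezel, heatsink}
3. duct@(0, 0, 0) [-x clear] — {bezel, duct, heatsink}
4. backplane@(0, -1, 0) [+x clear] — {backplane, bezel, duct, heatsink}
5. module@(0, -1, 1) [-y clear] — {backplane, bezel, duct, heatsink, module}
6. connector@(1, -1, 1) [+x clear] — {backplane, bezel, connector, duct, heatsink, module}
7. standoff@(1, -1, 0) [-y clear] — {backplane, bezel, connector, duct, heatsink, module, standoff}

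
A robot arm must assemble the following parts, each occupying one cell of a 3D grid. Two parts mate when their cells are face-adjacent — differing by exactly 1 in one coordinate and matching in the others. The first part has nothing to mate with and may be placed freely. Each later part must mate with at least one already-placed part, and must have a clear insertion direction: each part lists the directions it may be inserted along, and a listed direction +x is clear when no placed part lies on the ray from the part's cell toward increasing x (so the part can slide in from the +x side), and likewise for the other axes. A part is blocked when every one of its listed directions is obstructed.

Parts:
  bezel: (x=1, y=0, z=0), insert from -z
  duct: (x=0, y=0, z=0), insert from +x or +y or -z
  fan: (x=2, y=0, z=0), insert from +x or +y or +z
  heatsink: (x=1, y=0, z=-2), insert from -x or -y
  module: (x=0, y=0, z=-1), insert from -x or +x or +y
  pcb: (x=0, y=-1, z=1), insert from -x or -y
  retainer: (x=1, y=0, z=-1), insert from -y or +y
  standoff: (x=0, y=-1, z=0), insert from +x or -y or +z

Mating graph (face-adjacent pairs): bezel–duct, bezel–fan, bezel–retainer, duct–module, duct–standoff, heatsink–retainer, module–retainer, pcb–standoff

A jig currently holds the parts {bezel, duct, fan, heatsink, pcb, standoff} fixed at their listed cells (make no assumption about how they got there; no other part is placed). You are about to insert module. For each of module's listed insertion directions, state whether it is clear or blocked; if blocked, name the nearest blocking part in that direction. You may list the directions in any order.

-x: ray from module(0, 0, -1) has no placed part ⇒ clear
+x: ray from module(0, 0, -1) has no placed part ⇒ clear
+y: ray from module(0, 0, -1) has no placed part ⇒ clear

+x: clear; +y: clear; -x: clear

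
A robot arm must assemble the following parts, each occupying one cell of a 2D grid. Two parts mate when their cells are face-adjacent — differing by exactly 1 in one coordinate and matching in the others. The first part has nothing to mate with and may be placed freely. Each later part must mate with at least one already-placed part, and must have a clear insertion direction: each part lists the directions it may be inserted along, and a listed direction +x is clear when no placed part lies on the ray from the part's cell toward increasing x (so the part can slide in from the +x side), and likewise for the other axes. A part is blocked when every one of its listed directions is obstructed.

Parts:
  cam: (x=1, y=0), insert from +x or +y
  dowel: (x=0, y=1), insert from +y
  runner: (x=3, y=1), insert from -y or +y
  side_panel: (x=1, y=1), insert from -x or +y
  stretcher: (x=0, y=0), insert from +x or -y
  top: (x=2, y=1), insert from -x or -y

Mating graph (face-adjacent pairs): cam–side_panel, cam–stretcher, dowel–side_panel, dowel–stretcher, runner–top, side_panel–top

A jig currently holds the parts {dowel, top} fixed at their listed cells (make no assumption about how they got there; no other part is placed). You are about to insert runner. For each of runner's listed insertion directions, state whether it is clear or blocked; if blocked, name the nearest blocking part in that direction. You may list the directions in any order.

-y: ray from runner(3, 1) has no placed part ⇒ clear
+y: ray from runner(3, 1) has no placed part ⇒ clear

+y: clear; -y: clear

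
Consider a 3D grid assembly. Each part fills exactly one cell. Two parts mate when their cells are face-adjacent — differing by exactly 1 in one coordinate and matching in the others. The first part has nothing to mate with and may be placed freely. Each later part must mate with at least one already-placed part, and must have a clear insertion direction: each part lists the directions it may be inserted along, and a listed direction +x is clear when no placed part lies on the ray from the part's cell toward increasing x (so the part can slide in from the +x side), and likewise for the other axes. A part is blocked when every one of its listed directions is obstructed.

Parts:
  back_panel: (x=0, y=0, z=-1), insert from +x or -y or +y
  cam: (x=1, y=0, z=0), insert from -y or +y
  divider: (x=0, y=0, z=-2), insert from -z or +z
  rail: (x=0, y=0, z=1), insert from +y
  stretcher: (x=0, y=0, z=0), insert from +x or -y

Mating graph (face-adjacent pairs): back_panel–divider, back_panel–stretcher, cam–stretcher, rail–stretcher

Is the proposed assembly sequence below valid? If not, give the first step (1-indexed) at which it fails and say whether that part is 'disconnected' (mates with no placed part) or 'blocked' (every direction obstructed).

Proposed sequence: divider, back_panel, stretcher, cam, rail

Valid

1. divider@(0, 0, -2) [-z clear] — {divider}
2. back_panel@(0, 0, -1) [+x clear] — {back_panel, divider}
3. stretcher@(0, 0, 0) [+x clear] — {back_panel, divider, stretcher}
4. cam@(1, 0, 0) [-y clear] — {back_panel, cam, divider, stretcher}
5. rail@(0, 0, 1) [+y clear] — {back_panel, cam, divider, rail, stretcher}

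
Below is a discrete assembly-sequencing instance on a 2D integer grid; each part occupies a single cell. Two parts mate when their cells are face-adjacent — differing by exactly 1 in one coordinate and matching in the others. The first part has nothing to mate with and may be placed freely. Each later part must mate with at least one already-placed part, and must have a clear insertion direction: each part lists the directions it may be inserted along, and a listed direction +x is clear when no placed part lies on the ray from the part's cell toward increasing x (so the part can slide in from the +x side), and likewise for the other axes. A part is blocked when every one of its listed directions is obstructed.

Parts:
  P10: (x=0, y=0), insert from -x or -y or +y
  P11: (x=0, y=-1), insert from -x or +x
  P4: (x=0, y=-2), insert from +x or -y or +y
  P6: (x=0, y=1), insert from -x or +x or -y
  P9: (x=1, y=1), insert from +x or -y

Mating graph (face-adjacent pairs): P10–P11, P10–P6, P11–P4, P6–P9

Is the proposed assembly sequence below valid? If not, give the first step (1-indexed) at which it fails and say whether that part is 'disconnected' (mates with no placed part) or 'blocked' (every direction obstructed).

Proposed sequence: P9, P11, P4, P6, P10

Invalid at step 2 (disconnected)

1. P9@(1, 1) [+x clear] — {P9}
2. P11@(0, -1) — no placed neighbour ⇒ disconnected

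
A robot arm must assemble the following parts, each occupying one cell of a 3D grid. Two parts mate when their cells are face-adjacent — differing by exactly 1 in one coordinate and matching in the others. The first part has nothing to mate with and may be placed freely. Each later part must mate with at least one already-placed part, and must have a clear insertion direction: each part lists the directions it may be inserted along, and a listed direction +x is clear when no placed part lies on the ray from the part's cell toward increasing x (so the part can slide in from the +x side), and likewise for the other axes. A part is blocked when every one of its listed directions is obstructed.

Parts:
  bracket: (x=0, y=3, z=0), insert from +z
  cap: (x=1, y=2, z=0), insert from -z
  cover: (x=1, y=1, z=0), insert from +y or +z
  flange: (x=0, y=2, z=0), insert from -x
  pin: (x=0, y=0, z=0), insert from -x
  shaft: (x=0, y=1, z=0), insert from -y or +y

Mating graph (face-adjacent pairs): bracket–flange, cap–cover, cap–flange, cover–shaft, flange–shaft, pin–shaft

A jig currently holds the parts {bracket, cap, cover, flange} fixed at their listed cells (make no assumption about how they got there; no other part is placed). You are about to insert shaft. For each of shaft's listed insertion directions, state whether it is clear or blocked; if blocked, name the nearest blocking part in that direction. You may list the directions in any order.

+y: blocked by flange; -y: clear

-y: ray from shaft(0, 1, 0) has no placed part ⇒ clear
+y: nearest on ray is flange@(0, 2, 0) ⇒ blocked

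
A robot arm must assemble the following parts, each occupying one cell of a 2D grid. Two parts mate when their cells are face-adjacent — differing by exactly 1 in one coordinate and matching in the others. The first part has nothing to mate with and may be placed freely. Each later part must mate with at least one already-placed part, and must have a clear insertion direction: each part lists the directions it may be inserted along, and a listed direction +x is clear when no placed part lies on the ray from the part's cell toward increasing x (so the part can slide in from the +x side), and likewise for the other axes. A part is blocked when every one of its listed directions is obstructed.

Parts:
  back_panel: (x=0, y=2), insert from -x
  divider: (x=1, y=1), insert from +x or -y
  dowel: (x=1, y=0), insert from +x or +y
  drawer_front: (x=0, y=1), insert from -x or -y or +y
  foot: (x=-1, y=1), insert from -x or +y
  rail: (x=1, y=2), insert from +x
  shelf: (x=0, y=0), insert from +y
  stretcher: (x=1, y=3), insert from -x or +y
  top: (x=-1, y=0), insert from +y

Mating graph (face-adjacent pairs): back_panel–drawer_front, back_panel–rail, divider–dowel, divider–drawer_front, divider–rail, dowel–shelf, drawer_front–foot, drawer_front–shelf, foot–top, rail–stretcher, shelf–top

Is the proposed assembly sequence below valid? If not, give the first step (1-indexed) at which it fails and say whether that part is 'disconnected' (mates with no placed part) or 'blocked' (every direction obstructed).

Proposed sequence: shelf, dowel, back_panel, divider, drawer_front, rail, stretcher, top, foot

Invalid at step 3 (disconnected)

1. shelf@(0, 0) [+y clear] — {shelf}
2. dowel@(1, 0) [+x clear] — {dowel, shelf}
3. back_panel@(0, 2) — no placed neighbour ⇒ disconnected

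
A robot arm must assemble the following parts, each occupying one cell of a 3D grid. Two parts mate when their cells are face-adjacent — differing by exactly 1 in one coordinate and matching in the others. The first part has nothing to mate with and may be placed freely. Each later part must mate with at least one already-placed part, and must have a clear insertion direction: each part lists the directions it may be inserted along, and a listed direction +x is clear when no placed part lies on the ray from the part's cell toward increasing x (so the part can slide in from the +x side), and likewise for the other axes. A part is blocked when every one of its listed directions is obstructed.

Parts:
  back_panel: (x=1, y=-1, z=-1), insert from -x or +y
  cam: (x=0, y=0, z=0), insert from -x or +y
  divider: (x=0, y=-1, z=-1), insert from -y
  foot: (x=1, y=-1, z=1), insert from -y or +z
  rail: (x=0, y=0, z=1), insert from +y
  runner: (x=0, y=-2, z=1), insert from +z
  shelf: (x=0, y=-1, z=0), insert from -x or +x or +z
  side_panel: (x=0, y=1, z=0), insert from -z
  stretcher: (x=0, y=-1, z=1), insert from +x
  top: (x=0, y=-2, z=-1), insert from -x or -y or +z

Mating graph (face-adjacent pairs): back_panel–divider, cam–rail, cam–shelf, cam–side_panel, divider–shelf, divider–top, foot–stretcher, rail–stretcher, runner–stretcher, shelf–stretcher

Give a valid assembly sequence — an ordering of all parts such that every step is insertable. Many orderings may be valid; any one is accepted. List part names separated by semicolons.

1. cam@(0, 0, 0) [-x clear] — {cam}
2. side_panel@(0, 1, 0) [-z clear] — {cam, side_panel}
3. shelf@(0, -1, 0) [-x clear] — {cam, shelf, side_panel}
4. stretcher@(0, -1, 1) [+x clear] — {cam, shelf, side_panel, stretcher}
5. runner@(0, -2, 1) [+z clear] — {cam, runner, shelf, side_panel, stretcher}
6. rail@(0, 0, 1) [+y clear] — {cam, rail, runner, shelf, side_panel, stretcher}
7. divider@(0, -1, -1) [-y clear] — {cam, divider, rail, runner, shelf, side_panel, stretcher}
8. top@(0, -2, -1) [-x clear] — {cam, divider, rail, runner, shelf, side_panel, stretcher, top}
9. foot@(1, -1, 1) [-y clear] — {cam, divider, foot, rail, runner, shelf, side_panel, stretcher, top}
10. back_panel@(1, -1, -1) [+y clear] — {back_panel, cam, divider, foot, rail, runner, shelf, side_panel, stretcher, top}

cam; side_panel; shelf; stretcher; runner; rail; divider; top; foot; back_panel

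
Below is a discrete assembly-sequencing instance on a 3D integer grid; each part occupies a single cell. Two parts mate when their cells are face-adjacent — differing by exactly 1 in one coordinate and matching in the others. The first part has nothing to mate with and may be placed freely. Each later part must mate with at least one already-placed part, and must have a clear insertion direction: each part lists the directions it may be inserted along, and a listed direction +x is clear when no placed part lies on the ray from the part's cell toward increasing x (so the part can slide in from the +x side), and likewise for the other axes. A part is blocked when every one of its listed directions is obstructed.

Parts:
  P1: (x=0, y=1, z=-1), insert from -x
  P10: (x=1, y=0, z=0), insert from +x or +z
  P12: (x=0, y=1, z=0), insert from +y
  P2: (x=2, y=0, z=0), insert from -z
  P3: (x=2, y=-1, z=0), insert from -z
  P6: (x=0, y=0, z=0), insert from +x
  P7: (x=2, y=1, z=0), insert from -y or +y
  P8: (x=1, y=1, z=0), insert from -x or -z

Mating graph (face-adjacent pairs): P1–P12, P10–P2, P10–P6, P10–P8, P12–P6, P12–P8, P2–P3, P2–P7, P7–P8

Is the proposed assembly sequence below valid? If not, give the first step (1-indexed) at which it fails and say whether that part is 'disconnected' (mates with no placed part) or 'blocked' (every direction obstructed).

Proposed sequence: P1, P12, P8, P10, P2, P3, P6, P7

1. P1@(0, 1, -1) [-x clear] — {P1}
2. P12@(0, 1, 0) [+y clear] — {P1, P12}
3. P8@(1, 1, 0) [-z clear] — {P1, P12, P8}
4. P10@(1, 0, 0) [+x clear] — {P1, P10, P12, P8}
5. P2@(2, 0, 0) [-z clear] — {P1, P10, P12, P2, P8}
6. P3@(2, -1, 0) [-z clear] — {P1, P10, P12, P2, P3, P8}
7. P6@(0, 0, 0) — +x all obstructed ⇒ blocked

Invalid at step 7 (blocked)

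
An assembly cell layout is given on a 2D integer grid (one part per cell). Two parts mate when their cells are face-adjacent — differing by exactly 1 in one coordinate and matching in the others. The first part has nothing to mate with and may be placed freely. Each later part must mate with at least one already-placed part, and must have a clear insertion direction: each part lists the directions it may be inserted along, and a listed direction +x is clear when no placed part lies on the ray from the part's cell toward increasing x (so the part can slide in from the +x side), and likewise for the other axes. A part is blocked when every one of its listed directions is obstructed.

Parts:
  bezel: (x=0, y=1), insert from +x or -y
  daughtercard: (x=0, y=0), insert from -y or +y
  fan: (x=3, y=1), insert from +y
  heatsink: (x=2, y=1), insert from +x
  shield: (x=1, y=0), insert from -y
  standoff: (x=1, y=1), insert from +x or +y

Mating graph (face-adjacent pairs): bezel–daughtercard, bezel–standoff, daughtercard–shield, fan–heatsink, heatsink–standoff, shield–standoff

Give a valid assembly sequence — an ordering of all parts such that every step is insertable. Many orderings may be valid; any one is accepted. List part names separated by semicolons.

1. heatsink@(2, 1) [+x clear] — {heatsink}
2. standoff@(1, 1) [+y clear] — {heatsink, standoff}
3. bezel@(0, 1) [-y clear] — {bezel, heatsink, standoff}
4. fan@(3, 1) [+y clear] — {bezel, fan, heatsink, standoff}
5. daughtercard@(0, 0) [-y clear] — {bezel, daughtercard, fan, heatsink, standoff}
6. shield@(1, 0) [-y clear] — {bezel, daughtercard, fan, heatsink, shield, standoff}

heatsink; standoff; bezel; fan; daughtercard; shield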